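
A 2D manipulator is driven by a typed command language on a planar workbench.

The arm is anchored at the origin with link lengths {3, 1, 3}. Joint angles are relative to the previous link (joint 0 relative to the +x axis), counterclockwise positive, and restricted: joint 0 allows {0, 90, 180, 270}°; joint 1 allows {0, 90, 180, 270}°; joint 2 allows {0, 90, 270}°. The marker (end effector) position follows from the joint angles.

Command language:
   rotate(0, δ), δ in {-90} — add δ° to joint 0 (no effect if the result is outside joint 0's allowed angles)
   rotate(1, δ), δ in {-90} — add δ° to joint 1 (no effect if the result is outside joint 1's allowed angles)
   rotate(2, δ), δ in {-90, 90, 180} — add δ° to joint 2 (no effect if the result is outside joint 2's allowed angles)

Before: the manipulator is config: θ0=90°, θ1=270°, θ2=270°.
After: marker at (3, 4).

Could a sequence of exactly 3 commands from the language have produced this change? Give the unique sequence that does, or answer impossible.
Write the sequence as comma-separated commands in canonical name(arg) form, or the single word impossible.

initial: config: θ0=90°, θ1=270°, θ2=270°
[1] after rotate(1, -90): config: θ0=90°, θ1=180°, θ2=270°
[2] after rotate(1, -90): config: θ0=90°, θ1=90°, θ2=270°
[3] after rotate(1, -90): config: θ0=90°, θ1=0°, θ2=270°
no rival 3-sequence matches.

rotate(1, -90), rotate(1, -90), rotate(1, -90)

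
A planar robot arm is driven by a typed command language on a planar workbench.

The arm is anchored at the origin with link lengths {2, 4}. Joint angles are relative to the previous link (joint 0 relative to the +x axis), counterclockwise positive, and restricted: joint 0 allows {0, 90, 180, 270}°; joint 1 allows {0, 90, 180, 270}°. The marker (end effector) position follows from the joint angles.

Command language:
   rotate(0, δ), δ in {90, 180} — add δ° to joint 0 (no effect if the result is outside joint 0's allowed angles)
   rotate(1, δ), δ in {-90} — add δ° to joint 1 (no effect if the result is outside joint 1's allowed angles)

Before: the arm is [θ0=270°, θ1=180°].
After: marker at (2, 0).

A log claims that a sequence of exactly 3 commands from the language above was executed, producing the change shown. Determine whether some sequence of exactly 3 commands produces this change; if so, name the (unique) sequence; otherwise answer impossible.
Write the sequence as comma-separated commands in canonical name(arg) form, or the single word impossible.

rotate(0, 90), rotate(0, 90), rotate(0, 90)

t0: [θ0=270°, θ1=180°]
[1] after rotate(0, 90): [θ0=0°, θ1=180°]
[2] after rotate(0, 90): [θ0=90°, θ1=180°]
[3] after rotate(0, 90): [θ0=180°, θ1=180°]
all 27 alternatives checked — unique.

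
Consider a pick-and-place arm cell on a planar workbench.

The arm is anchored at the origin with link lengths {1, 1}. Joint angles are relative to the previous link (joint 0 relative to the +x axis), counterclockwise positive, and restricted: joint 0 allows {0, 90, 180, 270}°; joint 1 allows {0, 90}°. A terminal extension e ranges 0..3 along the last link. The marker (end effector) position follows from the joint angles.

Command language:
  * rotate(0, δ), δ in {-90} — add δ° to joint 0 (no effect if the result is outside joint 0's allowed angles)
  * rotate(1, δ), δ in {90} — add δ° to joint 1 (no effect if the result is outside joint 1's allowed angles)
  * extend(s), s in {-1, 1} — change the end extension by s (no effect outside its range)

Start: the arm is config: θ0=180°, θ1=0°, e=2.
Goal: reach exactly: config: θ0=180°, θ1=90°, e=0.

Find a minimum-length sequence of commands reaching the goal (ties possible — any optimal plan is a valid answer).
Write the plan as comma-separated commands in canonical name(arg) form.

begin: config: θ0=180°, θ1=0°, e=2
[1] after extend(-1): config: θ0=180°, θ1=0°, e=1
[2] after extend(-1): config: θ0=180°, θ1=0°, e=0
[3] after rotate(1, 90): config: θ0=180°, θ1=90°, e=0
shorter routes all fall short; 3 is best.

extend(-1), extend(-1), rotate(1, 90)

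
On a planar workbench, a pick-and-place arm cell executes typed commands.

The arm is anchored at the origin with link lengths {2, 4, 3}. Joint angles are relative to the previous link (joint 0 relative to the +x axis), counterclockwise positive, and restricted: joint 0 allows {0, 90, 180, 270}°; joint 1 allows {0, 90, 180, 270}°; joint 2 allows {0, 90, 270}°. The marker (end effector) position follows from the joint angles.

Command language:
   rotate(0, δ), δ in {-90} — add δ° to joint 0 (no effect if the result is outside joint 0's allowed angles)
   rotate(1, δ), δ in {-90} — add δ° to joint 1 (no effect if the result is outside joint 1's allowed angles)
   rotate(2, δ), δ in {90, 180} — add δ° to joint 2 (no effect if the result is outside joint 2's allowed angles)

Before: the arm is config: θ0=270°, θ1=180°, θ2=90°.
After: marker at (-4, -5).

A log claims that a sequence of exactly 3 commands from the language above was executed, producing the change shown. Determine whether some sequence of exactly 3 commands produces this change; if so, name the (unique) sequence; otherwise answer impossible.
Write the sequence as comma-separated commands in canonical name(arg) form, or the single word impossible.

rotate(1, -90), rotate(1, -90), rotate(1, -90)

begin: config: θ0=270°, θ1=180°, θ2=90°
t=1 rotate(1, -90) ⇒ config: θ0=270°, θ1=90°, θ2=90°
t=2 rotate(1, -90) ⇒ config: θ0=270°, θ1=0°, θ2=90°
t=3 rotate(1, -90) ⇒ config: θ0=270°, θ1=270°, θ2=90°
all 64 alternatives checked — unique.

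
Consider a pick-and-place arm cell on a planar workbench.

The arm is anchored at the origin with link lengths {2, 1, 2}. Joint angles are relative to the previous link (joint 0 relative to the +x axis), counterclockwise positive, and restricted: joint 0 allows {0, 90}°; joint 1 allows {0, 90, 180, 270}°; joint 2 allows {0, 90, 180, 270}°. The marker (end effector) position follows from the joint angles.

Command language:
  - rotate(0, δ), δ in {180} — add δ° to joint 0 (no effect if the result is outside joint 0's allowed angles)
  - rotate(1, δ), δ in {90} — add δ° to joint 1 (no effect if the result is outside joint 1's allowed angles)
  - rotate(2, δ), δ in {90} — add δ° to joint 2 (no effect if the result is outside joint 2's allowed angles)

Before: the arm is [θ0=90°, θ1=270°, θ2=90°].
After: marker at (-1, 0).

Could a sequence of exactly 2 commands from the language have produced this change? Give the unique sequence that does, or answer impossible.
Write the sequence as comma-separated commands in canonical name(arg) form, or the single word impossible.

start: [θ0=90°, θ1=270°, θ2=90°]
1. rotate(1, 90) → [θ0=90°, θ1=0°, θ2=90°]
2. rotate(1, 90) → [θ0=90°, θ1=90°, θ2=90°]
uniquely the one of 9 2-step routes that fits.

rotate(1, 90), rotate(1, 90)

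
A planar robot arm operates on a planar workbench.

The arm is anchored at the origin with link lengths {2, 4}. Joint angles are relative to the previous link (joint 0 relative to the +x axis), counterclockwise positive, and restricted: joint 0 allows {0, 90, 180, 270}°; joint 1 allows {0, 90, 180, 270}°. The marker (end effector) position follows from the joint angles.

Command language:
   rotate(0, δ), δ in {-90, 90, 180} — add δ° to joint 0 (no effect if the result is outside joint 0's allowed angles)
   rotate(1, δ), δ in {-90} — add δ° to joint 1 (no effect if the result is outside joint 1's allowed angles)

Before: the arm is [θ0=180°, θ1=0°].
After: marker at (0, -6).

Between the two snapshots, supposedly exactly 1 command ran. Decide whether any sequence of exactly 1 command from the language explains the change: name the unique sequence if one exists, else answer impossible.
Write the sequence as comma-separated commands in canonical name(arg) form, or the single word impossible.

initial: [θ0=180°, θ1=0°]
1. rotate(0, 90) → [θ0=270°, θ1=0°]
no rival 1-sequence matches.

rotate(0, 90)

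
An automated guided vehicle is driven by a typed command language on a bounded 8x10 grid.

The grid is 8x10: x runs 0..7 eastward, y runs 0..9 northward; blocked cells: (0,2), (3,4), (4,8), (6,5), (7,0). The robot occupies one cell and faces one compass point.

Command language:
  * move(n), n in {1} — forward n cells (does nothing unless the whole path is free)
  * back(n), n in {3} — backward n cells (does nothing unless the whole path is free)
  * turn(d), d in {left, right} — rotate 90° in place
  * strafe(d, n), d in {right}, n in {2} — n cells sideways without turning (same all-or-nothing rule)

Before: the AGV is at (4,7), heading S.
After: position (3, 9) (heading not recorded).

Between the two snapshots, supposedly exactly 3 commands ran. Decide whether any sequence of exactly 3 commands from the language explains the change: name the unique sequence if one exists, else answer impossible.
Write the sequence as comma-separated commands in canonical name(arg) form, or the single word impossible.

key: order matters: swapping turn(right) and strafe(right, 2) lands elsewhere
begin: at (4,7), heading S
t=1 turn(right) ⇒ at (4,7), heading W
t=2 move(1) ⇒ at (3,7), heading W
t=3 strafe(right, 2) ⇒ at (3,9), heading W
uniquely the one of 125 3-step routes that fits.

turn(right), move(1), strafe(right, 2)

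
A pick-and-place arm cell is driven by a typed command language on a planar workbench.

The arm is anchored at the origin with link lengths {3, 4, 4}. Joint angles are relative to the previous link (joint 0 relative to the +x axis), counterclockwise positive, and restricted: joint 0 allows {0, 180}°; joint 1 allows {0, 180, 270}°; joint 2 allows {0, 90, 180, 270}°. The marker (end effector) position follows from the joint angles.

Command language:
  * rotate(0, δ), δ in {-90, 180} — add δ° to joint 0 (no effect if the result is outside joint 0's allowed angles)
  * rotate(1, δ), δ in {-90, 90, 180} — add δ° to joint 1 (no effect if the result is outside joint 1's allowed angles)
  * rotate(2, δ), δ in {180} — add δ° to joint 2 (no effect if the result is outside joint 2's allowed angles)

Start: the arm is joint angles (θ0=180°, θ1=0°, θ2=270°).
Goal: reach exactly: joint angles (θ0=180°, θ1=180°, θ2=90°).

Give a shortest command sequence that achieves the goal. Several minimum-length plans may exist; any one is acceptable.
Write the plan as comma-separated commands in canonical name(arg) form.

from: joint angles (θ0=180°, θ1=0°, θ2=270°)
[1] after rotate(1, 180): joint angles (θ0=180°, θ1=180°, θ2=270°)
[2] after rotate(2, 180): joint angles (θ0=180°, θ1=180°, θ2=90°)
shorter routes all fall short; 2 is best.

rotate(1, 180), rotate(2, 180)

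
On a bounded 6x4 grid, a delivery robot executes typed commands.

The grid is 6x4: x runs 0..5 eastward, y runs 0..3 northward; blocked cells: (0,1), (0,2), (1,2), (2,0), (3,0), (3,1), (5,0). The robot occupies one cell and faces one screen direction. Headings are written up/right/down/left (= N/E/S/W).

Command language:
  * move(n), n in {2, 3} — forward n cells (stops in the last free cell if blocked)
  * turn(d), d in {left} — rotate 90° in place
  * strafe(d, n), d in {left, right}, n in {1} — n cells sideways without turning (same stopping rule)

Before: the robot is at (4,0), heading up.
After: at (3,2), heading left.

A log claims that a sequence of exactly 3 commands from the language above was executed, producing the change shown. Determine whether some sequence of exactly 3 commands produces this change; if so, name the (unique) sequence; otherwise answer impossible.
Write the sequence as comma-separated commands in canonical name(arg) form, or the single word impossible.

key: order matters: swapping move(2) and turn(left) lands elsewhere
start: at (4,0), heading up
1. move(2) → at (4,2), heading up
2. strafe(left, 1) → at (3,2), heading up
3. turn(left) → at (3,2), heading left
no other 3-command option fits: unique.

move(2), strafe(left, 1), turn(left)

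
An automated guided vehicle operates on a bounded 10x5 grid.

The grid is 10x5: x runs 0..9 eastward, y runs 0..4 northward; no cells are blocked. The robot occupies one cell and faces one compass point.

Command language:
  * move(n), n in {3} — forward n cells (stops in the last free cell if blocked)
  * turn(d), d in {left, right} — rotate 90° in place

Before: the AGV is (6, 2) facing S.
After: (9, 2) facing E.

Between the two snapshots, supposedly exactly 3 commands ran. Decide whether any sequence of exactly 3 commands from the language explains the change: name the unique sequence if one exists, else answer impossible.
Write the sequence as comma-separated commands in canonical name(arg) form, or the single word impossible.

key: running move(3) before turn(left) would end elsewhere — order is forced
initial: (6, 2) facing S
1. turn(left) → (6, 2) facing E
2. move(3) → (9, 2) facing E
3. move(3) → (9, 2) facing E
all 27 alternatives checked — unique.

turn(left), move(3), move(3)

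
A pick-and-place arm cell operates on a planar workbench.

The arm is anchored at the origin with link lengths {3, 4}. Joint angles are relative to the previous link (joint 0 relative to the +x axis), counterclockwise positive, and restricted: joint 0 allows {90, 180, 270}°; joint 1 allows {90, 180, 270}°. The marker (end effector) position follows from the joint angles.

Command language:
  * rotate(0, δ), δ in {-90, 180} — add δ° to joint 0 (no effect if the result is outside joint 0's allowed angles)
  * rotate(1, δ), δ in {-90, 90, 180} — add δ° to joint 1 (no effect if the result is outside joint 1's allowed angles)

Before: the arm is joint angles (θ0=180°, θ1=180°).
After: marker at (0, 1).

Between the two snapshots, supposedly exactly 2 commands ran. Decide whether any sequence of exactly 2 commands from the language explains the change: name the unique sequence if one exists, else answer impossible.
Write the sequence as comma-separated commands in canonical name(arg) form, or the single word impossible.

key: running rotate(0, 180) before rotate(0, -90) would end elsewhere — order is forced
initial: joint angles (θ0=180°, θ1=180°)
t=1 rotate(0, -90) ⇒ joint angles (θ0=90°, θ1=180°)
t=2 rotate(0, 180) ⇒ joint angles (θ0=270°, θ1=180°)
all 25 alternatives checked — unique.

rotate(0, -90), rotate(0, 180)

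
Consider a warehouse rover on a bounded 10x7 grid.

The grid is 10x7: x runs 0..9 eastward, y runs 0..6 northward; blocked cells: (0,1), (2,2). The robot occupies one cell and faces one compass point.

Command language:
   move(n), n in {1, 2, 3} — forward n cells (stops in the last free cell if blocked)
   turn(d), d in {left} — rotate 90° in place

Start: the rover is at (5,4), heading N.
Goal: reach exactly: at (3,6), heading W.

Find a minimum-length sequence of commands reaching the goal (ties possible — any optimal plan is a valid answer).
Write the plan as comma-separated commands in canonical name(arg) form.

begin: at (5,4), heading N
1. move(3) → at (5,6), heading N
2. turn(left) → at (5,6), heading W
3. move(2) → at (3,6), heading W
nothing shorter than 3 reaches the goal.

move(3), turn(left), move(2)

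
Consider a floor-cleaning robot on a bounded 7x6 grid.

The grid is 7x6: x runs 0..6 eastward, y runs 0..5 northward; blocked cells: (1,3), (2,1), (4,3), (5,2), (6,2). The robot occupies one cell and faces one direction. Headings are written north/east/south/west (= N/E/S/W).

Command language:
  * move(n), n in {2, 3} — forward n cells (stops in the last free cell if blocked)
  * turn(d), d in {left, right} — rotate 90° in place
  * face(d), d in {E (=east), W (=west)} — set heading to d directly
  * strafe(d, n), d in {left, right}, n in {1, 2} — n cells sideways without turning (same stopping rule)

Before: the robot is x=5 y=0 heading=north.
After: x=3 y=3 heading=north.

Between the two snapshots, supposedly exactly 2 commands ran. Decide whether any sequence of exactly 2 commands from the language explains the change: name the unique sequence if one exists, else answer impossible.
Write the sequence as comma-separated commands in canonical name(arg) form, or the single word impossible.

key: heading stays N — no command in the sequence turns
from: x=5 y=0 heading=north
step 1 (strafe(left, 2)): x=3 y=0 heading=north
step 2 (move(3)): x=3 y=3 heading=north
uniquely the one of 100 2-step routes that fits.

strafe(left, 2), move(3)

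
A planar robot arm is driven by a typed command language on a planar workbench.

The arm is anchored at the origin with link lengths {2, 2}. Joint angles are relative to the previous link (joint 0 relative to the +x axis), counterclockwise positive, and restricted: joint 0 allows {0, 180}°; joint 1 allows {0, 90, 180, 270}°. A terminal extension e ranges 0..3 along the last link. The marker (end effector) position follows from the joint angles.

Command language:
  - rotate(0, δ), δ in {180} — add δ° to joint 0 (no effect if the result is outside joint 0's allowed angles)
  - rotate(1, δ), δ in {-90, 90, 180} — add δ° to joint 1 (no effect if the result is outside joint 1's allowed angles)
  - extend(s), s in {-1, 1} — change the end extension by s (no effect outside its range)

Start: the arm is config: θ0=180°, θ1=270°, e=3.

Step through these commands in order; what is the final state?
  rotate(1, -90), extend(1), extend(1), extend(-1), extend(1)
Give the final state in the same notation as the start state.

config: θ0=180°, θ1=180°, e=3

begin: config: θ0=180°, θ1=270°, e=3
step 1 (rotate(1, -90)): config: θ0=180°, θ1=180°, e=3
step 2 (extend(1)): config: θ0=180°, θ1=180°, e=3
step 3 (extend(1)): config: θ0=180°, θ1=180°, e=3
step 4 (extend(-1)): config: θ0=180°, θ1=180°, e=2
step 5 (extend(1)): config: θ0=180°, θ1=180°, e=3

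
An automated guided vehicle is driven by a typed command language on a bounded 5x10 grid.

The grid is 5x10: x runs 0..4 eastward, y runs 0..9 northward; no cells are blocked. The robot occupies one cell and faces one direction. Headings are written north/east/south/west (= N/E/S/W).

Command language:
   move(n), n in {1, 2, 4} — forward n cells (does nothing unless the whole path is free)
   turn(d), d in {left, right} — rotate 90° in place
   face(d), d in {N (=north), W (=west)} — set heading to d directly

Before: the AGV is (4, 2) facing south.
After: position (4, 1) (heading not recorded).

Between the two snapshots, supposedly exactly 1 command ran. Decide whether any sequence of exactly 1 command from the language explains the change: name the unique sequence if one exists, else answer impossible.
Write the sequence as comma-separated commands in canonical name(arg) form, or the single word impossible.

move(1)

begin: (4, 2) facing south
step 1 (move(1)): (4, 1) facing south
no other 1-command option fits: unique.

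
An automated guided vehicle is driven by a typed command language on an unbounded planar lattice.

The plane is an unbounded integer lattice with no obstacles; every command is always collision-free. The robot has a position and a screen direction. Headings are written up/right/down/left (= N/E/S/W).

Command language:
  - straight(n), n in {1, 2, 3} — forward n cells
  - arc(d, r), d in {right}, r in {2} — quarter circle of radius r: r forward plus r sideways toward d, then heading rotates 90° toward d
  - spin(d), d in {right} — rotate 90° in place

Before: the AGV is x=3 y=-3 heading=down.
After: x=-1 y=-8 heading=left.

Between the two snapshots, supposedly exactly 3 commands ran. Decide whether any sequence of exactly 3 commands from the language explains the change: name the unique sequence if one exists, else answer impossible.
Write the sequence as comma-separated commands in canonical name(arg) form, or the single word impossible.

key: cell and facing (now W) both changed — the 3 commands mix motion and turning
initial: x=3 y=-3 heading=down
t=1 straight(3) ⇒ x=3 y=-6 heading=down
t=2 arc(right, 2) ⇒ x=1 y=-8 heading=left
t=3 straight(2) ⇒ x=-1 y=-8 heading=left
all 125 alternatives checked — unique.

straight(3), arc(right, 2), straight(2)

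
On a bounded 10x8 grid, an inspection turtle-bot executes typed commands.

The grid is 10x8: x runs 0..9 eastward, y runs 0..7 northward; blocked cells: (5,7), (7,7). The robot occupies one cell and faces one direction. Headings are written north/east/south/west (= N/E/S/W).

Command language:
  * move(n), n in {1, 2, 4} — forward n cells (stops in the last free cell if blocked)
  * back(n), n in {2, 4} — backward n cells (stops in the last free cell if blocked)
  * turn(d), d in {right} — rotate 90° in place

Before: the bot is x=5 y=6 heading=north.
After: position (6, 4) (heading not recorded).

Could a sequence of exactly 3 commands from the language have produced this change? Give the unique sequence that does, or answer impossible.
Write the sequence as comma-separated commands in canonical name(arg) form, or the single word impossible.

key: order matters: swapping back(2) and move(1) lands elsewhere
t0: x=5 y=6 heading=north
1. back(2) → x=5 y=4 heading=north
2. turn(right) → x=5 y=4 heading=east
3. move(1) → x=6 y=4 heading=east
no other 3-command option fits: unique.

back(2), turn(right), move(1)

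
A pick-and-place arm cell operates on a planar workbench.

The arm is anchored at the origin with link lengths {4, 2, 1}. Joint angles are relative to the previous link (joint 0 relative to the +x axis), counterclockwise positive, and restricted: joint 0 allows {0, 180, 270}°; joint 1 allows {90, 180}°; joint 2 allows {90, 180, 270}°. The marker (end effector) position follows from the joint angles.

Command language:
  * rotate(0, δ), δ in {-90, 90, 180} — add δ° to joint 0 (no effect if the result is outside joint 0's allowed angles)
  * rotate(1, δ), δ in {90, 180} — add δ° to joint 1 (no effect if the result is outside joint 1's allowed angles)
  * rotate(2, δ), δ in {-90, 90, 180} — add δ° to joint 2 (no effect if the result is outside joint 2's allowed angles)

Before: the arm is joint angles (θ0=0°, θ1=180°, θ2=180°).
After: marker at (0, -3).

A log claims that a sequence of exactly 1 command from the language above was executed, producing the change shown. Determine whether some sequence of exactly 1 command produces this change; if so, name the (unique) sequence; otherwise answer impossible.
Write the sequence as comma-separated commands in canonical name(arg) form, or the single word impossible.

initial: joint angles (θ0=0°, θ1=180°, θ2=180°)
[1] after rotate(0, -90): joint angles (θ0=270°, θ1=180°, θ2=180°)
uniquely the one of 8 1-step routes that fits.

rotate(0, -90)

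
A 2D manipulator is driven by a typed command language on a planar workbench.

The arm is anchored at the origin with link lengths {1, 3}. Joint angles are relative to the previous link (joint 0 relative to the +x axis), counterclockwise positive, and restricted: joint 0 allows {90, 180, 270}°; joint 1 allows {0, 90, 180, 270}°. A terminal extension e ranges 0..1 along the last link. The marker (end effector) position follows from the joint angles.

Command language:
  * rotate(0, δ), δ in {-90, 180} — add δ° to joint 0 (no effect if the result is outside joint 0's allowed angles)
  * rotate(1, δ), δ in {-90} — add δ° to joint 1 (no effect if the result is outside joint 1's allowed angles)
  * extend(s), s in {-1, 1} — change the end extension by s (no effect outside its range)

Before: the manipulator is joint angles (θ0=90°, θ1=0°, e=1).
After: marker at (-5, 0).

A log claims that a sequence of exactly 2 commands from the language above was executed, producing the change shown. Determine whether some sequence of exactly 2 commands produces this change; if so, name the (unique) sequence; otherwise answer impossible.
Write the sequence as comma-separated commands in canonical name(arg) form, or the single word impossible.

rotate(0, 180), rotate(0, -90)

key: order matters: swapping rotate(0, 180) and rotate(0, -90) lands elsewhere
start: joint angles (θ0=90°, θ1=0°, e=1)
t=1 rotate(0, 180) ⇒ joint angles (θ0=270°, θ1=0°, e=1)
t=2 rotate(0, -90) ⇒ joint angles (θ0=180°, θ1=0°, e=1)
no other 2-command option fits: unique.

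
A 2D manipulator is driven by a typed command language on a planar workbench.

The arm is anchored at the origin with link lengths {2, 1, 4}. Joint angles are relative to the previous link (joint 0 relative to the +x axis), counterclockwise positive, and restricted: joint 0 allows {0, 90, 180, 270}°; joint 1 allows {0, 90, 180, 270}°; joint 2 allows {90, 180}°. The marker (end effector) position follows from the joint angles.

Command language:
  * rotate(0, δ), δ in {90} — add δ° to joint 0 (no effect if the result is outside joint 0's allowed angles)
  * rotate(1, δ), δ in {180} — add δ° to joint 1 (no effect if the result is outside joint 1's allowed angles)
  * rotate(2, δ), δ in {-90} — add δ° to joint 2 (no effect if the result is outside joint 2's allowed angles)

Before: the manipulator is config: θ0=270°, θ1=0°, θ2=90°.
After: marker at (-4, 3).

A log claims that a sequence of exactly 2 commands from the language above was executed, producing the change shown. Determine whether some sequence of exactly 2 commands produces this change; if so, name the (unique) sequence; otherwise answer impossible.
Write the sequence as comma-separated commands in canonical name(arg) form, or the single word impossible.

rotate(0, 90), rotate(0, 90)

t0: config: θ0=270°, θ1=0°, θ2=90°
1. rotate(0, 90) → config: θ0=0°, θ1=0°, θ2=90°
2. rotate(0, 90) → config: θ0=90°, θ1=0°, θ2=90°
uniquely the one of 9 2-step routes that fits.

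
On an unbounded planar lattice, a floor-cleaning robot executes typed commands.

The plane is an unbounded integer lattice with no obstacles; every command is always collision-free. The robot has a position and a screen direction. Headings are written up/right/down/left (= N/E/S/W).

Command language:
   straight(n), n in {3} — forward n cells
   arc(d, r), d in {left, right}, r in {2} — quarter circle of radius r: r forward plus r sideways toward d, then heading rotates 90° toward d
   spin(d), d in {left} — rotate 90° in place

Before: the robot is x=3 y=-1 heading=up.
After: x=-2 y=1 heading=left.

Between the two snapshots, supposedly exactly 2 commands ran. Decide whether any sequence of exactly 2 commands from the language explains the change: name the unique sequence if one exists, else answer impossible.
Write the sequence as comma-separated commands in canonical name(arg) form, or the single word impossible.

key: running straight(3) before arc(left, 2) would end elsewhere — order is forced
t0: x=3 y=-1 heading=up
1. arc(left, 2) → x=1 y=1 heading=left
2. straight(3) → x=-2 y=1 heading=left
uniquely the one of 16 2-step routes that fits.

arc(left, 2), straight(3)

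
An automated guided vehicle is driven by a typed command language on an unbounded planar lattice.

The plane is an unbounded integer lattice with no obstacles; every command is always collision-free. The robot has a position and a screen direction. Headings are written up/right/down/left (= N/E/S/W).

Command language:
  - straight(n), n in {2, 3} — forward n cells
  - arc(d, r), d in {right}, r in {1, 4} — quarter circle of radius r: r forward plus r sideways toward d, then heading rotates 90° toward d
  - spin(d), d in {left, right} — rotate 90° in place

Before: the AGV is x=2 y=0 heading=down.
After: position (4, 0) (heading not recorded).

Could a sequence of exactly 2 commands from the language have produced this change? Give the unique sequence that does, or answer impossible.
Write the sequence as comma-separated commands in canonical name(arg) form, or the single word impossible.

spin(left), straight(2)

key: running straight(2) before spin(left) would end elsewhere — order is forced
t0: x=2 y=0 heading=down
[1] after spin(left): x=2 y=0 heading=right
[2] after straight(2): x=4 y=0 heading=right
no other 2-command option fits: unique.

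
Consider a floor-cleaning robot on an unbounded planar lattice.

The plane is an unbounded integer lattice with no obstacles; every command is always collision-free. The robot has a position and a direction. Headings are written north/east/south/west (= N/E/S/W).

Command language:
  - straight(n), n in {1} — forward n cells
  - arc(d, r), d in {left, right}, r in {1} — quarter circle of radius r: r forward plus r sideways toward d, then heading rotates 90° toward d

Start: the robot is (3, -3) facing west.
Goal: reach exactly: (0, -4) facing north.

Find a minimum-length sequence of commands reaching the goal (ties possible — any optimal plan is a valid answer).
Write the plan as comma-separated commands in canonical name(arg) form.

from: (3, -3) facing west
step 1 (arc(left, 1)): (2, -4) facing south
step 2 (arc(right, 1)): (1, -5) facing west
step 3 (arc(right, 1)): (0, -4) facing north
shorter routes all fall short; 3 is best.

arc(left, 1), arc(right, 1), arc(right, 1)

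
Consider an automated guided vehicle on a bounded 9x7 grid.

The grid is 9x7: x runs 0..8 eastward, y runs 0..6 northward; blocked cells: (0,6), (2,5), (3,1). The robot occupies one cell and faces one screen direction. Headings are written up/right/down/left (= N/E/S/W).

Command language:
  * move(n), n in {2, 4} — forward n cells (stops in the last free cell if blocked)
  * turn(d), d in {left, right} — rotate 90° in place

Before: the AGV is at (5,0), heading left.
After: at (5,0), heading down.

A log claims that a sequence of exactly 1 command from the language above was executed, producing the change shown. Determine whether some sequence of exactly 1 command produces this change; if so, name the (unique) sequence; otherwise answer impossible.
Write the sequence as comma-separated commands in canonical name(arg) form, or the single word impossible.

turn(left)

key: parked at (5,0) the whole time — nothing moves the robot
from: at (5,0), heading left
step 1 (turn(left)): at (5,0), heading down
no rival 1-sequence matches.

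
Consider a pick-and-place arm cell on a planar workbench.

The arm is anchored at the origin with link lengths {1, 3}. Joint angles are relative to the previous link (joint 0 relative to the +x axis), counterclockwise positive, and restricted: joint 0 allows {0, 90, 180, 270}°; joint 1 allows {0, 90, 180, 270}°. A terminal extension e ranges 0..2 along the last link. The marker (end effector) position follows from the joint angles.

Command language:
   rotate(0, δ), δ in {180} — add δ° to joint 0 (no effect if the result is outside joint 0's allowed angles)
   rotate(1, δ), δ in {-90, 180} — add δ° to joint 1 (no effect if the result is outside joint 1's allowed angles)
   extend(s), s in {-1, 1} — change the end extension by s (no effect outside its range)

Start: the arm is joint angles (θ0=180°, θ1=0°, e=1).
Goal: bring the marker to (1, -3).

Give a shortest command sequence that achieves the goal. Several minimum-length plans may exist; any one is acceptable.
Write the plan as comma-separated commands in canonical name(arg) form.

rotate(0, 180), rotate(1, -90), extend(-1)

start: joint angles (θ0=180°, θ1=0°, e=1)
[1] after rotate(0, 180): joint angles (θ0=0°, θ1=0°, e=1)
[2] after rotate(1, -90): joint angles (θ0=0°, θ1=270°, e=1)
[3] after extend(-1): joint angles (θ0=0°, θ1=270°, e=0)
nothing shorter than 3 reaches the goal.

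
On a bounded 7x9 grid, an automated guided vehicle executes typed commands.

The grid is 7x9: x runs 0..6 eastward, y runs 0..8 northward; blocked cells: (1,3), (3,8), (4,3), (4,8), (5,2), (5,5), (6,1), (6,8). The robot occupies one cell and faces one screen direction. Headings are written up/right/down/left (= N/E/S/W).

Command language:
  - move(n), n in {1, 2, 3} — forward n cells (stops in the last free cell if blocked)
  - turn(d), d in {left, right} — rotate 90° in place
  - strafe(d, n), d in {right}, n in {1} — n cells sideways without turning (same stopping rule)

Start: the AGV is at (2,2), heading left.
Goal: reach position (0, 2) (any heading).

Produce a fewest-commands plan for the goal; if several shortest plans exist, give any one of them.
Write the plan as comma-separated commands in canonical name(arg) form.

move(3)

start: at (2,2), heading left
[1] after move(3): at (0,2), heading left
no 0-step plan works, so 1 is optimal.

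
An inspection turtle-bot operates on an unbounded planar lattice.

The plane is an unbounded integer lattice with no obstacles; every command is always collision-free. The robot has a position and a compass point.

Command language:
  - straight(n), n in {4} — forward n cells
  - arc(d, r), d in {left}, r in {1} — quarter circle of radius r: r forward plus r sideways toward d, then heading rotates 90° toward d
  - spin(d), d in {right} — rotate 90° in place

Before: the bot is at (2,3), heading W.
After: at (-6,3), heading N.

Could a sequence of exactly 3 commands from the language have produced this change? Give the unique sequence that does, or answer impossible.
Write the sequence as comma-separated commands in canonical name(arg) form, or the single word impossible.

straight(4), straight(4), spin(right)

key: position moved to (-6,3) AND the heading swung to N — translation plus rotation needed
from: at (2,3), heading W
t=1 straight(4) ⇒ at (-2,3), heading W
t=2 straight(4) ⇒ at (-6,3), heading W
t=3 spin(right) ⇒ at (-6,3), heading N
all 27 alternatives checked — unique.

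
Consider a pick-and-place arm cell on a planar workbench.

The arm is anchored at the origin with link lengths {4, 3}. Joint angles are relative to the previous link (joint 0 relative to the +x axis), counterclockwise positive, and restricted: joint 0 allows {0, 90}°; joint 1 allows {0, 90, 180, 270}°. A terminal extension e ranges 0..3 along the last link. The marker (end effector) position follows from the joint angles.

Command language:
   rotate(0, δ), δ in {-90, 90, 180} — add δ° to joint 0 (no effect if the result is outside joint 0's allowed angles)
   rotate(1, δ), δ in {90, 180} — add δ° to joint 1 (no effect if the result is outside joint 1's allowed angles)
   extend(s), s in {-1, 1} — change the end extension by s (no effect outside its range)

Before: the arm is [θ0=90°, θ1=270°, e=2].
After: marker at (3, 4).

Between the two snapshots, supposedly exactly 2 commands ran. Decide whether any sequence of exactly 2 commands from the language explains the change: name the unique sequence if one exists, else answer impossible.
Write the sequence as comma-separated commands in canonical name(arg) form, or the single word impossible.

extend(-1), extend(-1)

begin: [θ0=90°, θ1=270°, e=2]
t=1 extend(-1) ⇒ [θ0=90°, θ1=270°, e=1]
t=2 extend(-1) ⇒ [θ0=90°, θ1=270°, e=0]
no other 2-command option fits: unique.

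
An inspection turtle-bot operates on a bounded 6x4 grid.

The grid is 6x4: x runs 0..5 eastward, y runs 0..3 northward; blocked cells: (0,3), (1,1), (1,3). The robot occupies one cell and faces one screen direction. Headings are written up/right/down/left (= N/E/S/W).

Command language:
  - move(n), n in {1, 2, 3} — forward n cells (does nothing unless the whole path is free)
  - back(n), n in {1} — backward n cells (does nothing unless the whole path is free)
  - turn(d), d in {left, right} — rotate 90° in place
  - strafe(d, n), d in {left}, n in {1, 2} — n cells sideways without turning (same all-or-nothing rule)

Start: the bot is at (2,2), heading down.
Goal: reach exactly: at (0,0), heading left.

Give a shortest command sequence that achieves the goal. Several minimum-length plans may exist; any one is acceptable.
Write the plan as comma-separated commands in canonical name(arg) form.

turn(right), strafe(left, 2), move(2)

initial: at (2,2), heading down
[1] after turn(right): at (2,2), heading left
[2] after strafe(left, 2): at (2,0), heading left
[3] after move(2): at (0,0), heading left
nothing shorter than 3 reaches the goal.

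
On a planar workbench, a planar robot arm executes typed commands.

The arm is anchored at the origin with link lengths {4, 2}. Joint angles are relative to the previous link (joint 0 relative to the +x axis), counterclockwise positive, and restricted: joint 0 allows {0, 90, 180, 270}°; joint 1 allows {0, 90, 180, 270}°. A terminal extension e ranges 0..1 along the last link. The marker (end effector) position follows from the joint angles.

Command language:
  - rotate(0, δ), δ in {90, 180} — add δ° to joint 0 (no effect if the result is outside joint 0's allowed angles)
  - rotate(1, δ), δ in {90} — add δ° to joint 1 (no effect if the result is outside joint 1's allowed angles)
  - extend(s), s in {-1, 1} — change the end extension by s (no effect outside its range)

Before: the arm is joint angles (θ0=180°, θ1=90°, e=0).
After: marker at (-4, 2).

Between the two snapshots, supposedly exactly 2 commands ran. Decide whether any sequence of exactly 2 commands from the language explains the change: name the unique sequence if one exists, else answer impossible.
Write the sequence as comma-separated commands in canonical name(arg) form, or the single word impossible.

rotate(1, 90), rotate(1, 90)

t0: joint angles (θ0=180°, θ1=90°, e=0)
t=1 rotate(1, 90) ⇒ joint angles (θ0=180°, θ1=180°, e=0)
t=2 rotate(1, 90) ⇒ joint angles (θ0=180°, θ1=270°, e=0)
all 25 alternatives checked — unique.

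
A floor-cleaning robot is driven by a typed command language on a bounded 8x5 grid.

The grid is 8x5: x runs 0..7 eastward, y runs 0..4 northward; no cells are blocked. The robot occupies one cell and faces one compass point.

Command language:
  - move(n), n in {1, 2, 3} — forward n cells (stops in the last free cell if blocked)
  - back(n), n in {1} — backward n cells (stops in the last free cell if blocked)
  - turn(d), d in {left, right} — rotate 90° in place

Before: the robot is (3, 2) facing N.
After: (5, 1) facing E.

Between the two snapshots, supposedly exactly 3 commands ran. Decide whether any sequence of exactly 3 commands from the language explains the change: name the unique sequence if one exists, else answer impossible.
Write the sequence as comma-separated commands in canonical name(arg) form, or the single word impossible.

key: order matters: swapping back(1) and move(2) lands elsewhere
t0: (3, 2) facing N
1. back(1) → (3, 1) facing N
2. turn(right) → (3, 1) facing E
3. move(2) → (5, 1) facing E
all 216 alternatives checked — unique.

back(1), turn(right), move(2)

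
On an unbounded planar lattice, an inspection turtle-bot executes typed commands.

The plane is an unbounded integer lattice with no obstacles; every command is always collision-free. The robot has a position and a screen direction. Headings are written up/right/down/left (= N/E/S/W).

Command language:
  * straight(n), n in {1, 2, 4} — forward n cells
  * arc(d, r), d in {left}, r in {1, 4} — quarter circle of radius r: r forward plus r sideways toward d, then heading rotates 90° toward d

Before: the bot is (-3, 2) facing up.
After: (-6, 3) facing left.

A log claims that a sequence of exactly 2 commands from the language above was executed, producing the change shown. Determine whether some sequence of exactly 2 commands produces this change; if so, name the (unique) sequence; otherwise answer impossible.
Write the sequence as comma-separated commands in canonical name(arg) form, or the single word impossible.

arc(left, 1), straight(2)

key: position moved to (-6,3) AND the heading swung to W — translation plus rotation needed
t0: (-3, 2) facing up
1. arc(left, 1) → (-4, 3) facing left
2. straight(2) → (-6, 3) facing left
no rival 2-sequence matches.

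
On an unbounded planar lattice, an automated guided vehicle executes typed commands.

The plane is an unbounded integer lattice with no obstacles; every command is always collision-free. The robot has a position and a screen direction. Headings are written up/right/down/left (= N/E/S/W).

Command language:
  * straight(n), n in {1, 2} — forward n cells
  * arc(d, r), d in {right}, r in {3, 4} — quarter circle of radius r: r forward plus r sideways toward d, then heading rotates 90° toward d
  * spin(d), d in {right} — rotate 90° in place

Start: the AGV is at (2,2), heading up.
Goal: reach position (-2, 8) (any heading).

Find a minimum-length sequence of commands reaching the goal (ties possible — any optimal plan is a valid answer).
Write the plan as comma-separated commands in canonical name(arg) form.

arc(right, 3), spin(right), arc(right, 3), arc(right, 4), straight(2)

from: at (2,2), heading up
step 1 (arc(right, 3)): at (5,5), heading right
step 2 (spin(right)): at (5,5), heading down
step 3 (arc(right, 3)): at (2,2), heading left
step 4 (arc(right, 4)): at (-2,6), heading up
step 5 (straight(2)): at (-2,8), heading up
shorter routes all fall short; 5 is best.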